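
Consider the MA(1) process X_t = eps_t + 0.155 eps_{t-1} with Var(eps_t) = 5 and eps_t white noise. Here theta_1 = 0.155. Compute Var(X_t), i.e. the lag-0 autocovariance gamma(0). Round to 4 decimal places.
\gamma(0) = 5.1201

For an MA(q) process X_t = eps_t + sum_i theta_i eps_{t-i} with
Var(eps_t) = sigma^2, the variance is
  gamma(0) = sigma^2 * (1 + sum_i theta_i^2).
  sum_i theta_i^2 = (0.155)^2 = 0.024025.
  gamma(0) = 5 * (1 + 0.024025) = 5 * 1.024025 = 5.120125, which rounds to 5.1201.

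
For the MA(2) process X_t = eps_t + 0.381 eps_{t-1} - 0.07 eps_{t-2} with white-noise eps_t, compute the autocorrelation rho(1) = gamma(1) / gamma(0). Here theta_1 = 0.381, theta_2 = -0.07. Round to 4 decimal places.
\rho(1) = 0.3081

For an MA(q) process with theta_0 = 1, the autocovariance is
  gamma(k) = sigma^2 * sum_{i=0..q-k} theta_i * theta_{i+k},
and rho(k) = gamma(k) / gamma(0). Sigma^2 cancels.
  numerator   = (1)*(0.381) + (0.381)*(-0.07) = 0.35433.
  denominator = (1)^2 + (0.381)^2 + (-0.07)^2 = 1.150061.
  rho(1) = 0.35433 / 1.150061 = 0.3081.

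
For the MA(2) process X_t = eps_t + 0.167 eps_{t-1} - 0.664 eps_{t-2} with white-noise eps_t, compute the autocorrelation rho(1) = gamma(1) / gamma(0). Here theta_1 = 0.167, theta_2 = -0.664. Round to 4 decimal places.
\rho(1) = 0.0382

For an MA(q) process with theta_0 = 1, the autocovariance is
  gamma(k) = sigma^2 * sum_{i=0..q-k} theta_i * theta_{i+k},
and rho(k) = gamma(k) / gamma(0). Sigma^2 cancels.
  numerator   = (1)*(0.167) + (0.167)*(-0.664) = 0.056112.
  denominator = (1)^2 + (0.167)^2 + (-0.664)^2 = 1.468785.
  rho(1) = 0.056112 / 1.468785 = 0.0382.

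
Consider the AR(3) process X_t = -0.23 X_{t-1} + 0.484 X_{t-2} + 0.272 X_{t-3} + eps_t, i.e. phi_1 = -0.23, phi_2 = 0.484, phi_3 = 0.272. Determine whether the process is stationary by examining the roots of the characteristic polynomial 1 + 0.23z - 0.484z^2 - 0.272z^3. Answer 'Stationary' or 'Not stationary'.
\text{Stationary}

The AR(p) characteristic polynomial is P(z) = 1 + 0.23z - 0.484z^2 - 0.272z^3.
Stationarity requires all roots to lie outside the unit circle, i.e. |z| > 1 for every root.
Degree 3: look for a simple real root z0 first, then factor out (1 - z/z0) and solve the remaining quadratic.
Testing z0 = 1.25: P(1.25) = 1 + (0.23)(1.25) + (-0.484)(1.25)^2 + (-0.272)(1.25)^3
  = 1 + (0.2875) + (-0.75625) + (-0.53125) = 0.  So z_0 = 1.25 is a root, |z_0| = 1.25.
Divide out the factor (1 - 0.8 z) = (1 - z/z0) (since 1/z0 = 0.8):
  P(z) = (1 - 0.8 z)(1 + (1.03) z + (0.34) z^2)
  [check: z-coef 1.03 - (0.8) = 0.23; z^2-coef 0.34 - (0.8)(1.03) = -0.484; z^3-coef -(0.8)(0.34) = -0.272.]
Remaining roots from the quadratic factor 1 + (1.03) z + (0.34) z^2:
  Set 1 + (1.03) z + (0.34) z^2 = 0, i.e. a z^2 + b z + c = 0 with a = 0.34, b = 1.03, c = 1.
  Discriminant D = b^2 - 4ac = (1.03)^2 - 4*(0.34)*1 = 1.0609 - (1.36) = -0.2991.
  D < 0, so the roots are the complex-conjugate pair z = (-b +/- i sqrt(-D)) / (2a) = -1.5147 +/- 0.8043i.
  For a conjugate pair |z|^2 = z * conj(z) = (product of roots) = c/a = 1/(0.34) = 2.941176, so |z| = sqrt(2.941176) = 1.715 for both roots.
Moduli of all roots: 1.2500, 1.7150, 1.7150.
All moduli strictly greater than 1? Yes.
Verdict: Stationary.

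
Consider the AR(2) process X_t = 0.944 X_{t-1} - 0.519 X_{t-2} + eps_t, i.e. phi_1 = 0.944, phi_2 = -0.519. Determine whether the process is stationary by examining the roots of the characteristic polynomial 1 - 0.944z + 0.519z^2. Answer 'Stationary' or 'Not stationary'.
\text{Stationary}

The AR(p) characteristic polynomial is P(z) = 1 - 0.944z + 0.519z^2.
Stationarity requires all roots to lie outside the unit circle, i.e. |z| > 1 for every root.
Set 1 + (-0.944) z + (0.519) z^2 = 0, i.e. a z^2 + b z + c = 0 with a = 0.519, b = -0.944, c = 1.
Discriminant D = b^2 - 4ac = (-0.944)^2 - 4*(0.519)*1 = 0.891136 - (2.076) = -1.184864.
D < 0, so the roots are the complex-conjugate pair z = (-b +/- i sqrt(-D)) / (2a) = 0.9094 +/- 1.0487i.
For a conjugate pair |z|^2 = z * conj(z) = (product of roots) = c/a = 1/(0.519) = 1.926782, so |z| = sqrt(1.926782) = 1.3881 for both roots.
Moduli of all roots: 1.3881, 1.3881.
All moduli strictly greater than 1? Yes.
Verdict: Stationary.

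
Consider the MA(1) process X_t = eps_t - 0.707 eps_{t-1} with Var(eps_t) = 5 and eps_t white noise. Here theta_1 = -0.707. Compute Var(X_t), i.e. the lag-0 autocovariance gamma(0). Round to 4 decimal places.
\gamma(0) = 7.4992

For an MA(q) process X_t = eps_t + sum_i theta_i eps_{t-i} with
Var(eps_t) = sigma^2, the variance is
  gamma(0) = sigma^2 * (1 + sum_i theta_i^2).
  sum_i theta_i^2 = (-0.707)^2 = 0.499849.
  gamma(0) = 5 * (1 + 0.499849) = 5 * 1.499849 = 7.499245, which rounds to 7.4992.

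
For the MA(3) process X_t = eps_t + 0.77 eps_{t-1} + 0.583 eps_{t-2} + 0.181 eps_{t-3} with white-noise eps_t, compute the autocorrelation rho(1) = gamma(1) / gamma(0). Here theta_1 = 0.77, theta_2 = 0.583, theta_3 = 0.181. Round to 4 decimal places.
\rho(1) = 0.6738

For an MA(q) process with theta_0 = 1, the autocovariance is
  gamma(k) = sigma^2 * sum_{i=0..q-k} theta_i * theta_{i+k},
and rho(k) = gamma(k) / gamma(0). Sigma^2 cancels.
  numerator   = (1)*(0.77) + (0.77)*(0.583) + (0.583)*(0.181) = 1.324433.
  denominator = (1)^2 + (0.77)^2 + (0.583)^2 + (0.181)^2 = 1.96555.
  rho(1) = 1.324433 / 1.96555 = 0.6738.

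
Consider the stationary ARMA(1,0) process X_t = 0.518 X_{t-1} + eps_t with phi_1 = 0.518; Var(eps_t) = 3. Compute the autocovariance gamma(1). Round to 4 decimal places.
\gamma(1) = 2.1239

Multiply the model equation by X_{t-k} and take expectations. With theta_0 = psi_0 = 1 and psi_j the MA(infinity) weights, this gives
  gamma(k) - sum_i phi_i gamma(k-i) = c_k,
  c_k = sigma^2 * sum_{j=k..q} theta_j psi_{j-k}   (c_k = 0 for k > q),
using gamma(-m) = gamma(m).
Pure AR (q = 0): c_0 = sigma^2 = 3, c_k = 0 for k >= 1.
Equations for k = 0 and k = 1 (AR order 1):
  gamma(0) = phi_1 gamma(1) + c_0
  gamma(1) = phi_1 gamma(0) + c_1
Substituting the second into the first: gamma(0) (1 - phi_1^2) = c_0 + phi_1 c_1, so
  gamma(0) = c_0 / (1 - phi_1^2) = 3 / (1 - (0.518)^2) = 3 / 0.731676 = 4.100175.
  gamma(1) = phi_1 gamma(0) = (0.518)(4.100175) = 2.123891.
Therefore gamma(1) = 2.1239 (to 4 decimal places).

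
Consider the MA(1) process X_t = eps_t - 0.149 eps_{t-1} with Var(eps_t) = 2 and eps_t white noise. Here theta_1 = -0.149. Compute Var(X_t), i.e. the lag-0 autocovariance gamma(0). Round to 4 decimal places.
\gamma(0) = 2.0444

For an MA(q) process X_t = eps_t + sum_i theta_i eps_{t-i} with
Var(eps_t) = sigma^2, the variance is
  gamma(0) = sigma^2 * (1 + sum_i theta_i^2).
  sum_i theta_i^2 = (-0.149)^2 = 0.022201.
  gamma(0) = 2 * (1 + 0.022201) = 2 * 1.022201 = 2.044402, which rounds to 2.0444.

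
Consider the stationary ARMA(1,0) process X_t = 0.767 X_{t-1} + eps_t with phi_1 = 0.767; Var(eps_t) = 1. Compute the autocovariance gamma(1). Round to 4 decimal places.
\gamma(1) = 1.8630

Multiply the model equation by X_{t-k} and take expectations. With theta_0 = psi_0 = 1 and psi_j the MA(infinity) weights, this gives
  gamma(k) - sum_i phi_i gamma(k-i) = c_k,
  c_k = sigma^2 * sum_{j=k..q} theta_j psi_{j-k}   (c_k = 0 for k > q),
using gamma(-m) = gamma(m).
Pure AR (q = 0): c_0 = sigma^2 = 1, c_k = 0 for k >= 1.
Equations for k = 0 and k = 1 (AR order 1):
  gamma(0) = phi_1 gamma(1) + c_0
  gamma(1) = phi_1 gamma(0) + c_1
Substituting the second into the first: gamma(0) (1 - phi_1^2) = c_0 + phi_1 c_1, so
  gamma(0) = c_0 / (1 - phi_1^2) = 1 / (1 - (0.767)^2) = 1 / 0.411711 = 2.428888.
  gamma(1) = phi_1 gamma(0) = (0.767)(2.428888) = 1.862957.
Therefore gamma(1) = 1.8630 (to 4 decimal places).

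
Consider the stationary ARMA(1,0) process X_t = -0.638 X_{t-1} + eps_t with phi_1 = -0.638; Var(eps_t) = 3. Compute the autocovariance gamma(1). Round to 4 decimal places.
\gamma(1) = -3.2279

Multiply the model equation by X_{t-k} and take expectations. With theta_0 = psi_0 = 1 and psi_j the MA(infinity) weights, this gives
  gamma(k) - sum_i phi_i gamma(k-i) = c_k,
  c_k = sigma^2 * sum_{j=k..q} theta_j psi_{j-k}   (c_k = 0 for k > q),
using gamma(-m) = gamma(m).
Pure AR (q = 0): c_0 = sigma^2 = 3, c_k = 0 for k >= 1.
Equations for k = 0 and k = 1 (AR order 1):
  gamma(0) = phi_1 gamma(1) + c_0
  gamma(1) = phi_1 gamma(0) + c_1
Substituting the second into the first: gamma(0) (1 - phi_1^2) = c_0 + phi_1 c_1, so
  gamma(0) = c_0 / (1 - phi_1^2) = 3 / (1 - (-0.638)^2) = 3 / 0.592956 = 5.059397.
  gamma(1) = phi_1 gamma(0) = (-0.638)(5.059397) = -3.227895.
Therefore gamma(1) = -3.2279 (to 4 decimal places).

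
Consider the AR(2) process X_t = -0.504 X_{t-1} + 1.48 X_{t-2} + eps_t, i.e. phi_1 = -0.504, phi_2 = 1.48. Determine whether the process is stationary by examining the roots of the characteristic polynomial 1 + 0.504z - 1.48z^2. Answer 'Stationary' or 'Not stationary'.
\text{Not stationary}

The AR(p) characteristic polynomial is P(z) = 1 + 0.504z - 1.48z^2.
Stationarity requires all roots to lie outside the unit circle, i.e. |z| > 1 for every root.
Set 1 + (0.504) z + (-1.48) z^2 = 0, i.e. a z^2 + b z + c = 0 with a = -1.48, b = 0.504, c = 1.
Discriminant D = b^2 - 4ac = (0.504)^2 - 4*(-1.48)*1 = 0.254016 - (-5.92) = 6.174016.
D >= 0, so the roots are real: z = (-b +/- sqrt(D)) / (2a) = (-0.504 +/- 2.484757) / (-2.96).
  z_1 = (-0.504 + 2.484757) / (-2.96) = -0.6692,   |z_1| = 0.6692.
  z_2 = (-0.504 - 2.484757) / (-2.96) = 1.0097,   |z_2| = 1.0097.
Moduli of all roots: 0.6692, 1.0097.
All moduli strictly greater than 1? No.
Verdict: Not stationary.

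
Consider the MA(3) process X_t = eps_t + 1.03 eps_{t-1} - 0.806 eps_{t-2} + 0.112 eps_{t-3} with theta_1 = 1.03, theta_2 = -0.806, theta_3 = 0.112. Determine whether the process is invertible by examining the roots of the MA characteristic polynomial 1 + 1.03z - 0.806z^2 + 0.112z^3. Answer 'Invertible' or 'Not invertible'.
\text{Not invertible}

The MA(q) characteristic polynomial is P(z) = 1 + 1.03z - 0.806z^2 + 0.112z^3.
Invertibility requires all roots to lie outside the unit circle, i.e. |z| > 1 for every root.
Degree 3: look for a simple real root z0 first, then factor out (1 - z/z0) and solve the remaining quadratic.
Testing z0 = 5: P(5) = 1 + (1.03)(5) + (-0.806)(5)^2 + (0.112)(5)^3
  = 1 + (5.15) + (-20.15) + (14) = 0.  So z_0 = 5 is a root, |z_0| = 5.
Divide out the factor (1 - 0.2 z) = (1 - z/z0) (since 1/z0 = 0.2):
  P(z) = (1 - 0.2 z)(1 + (1.23) z + (-0.56) z^2)
  [check: z-coef 1.23 - (0.2) = 1.03; z^2-coef -0.56 - (0.2)(1.23) = -0.806; z^3-coef -(0.2)(-0.56) = 0.112.]
Remaining roots from the quadratic factor 1 + (1.23) z + (-0.56) z^2:
  Set 1 + (1.23) z + (-0.56) z^2 = 0, i.e. a z^2 + b z + c = 0 with a = -0.56, b = 1.23, c = 1.
  Discriminant D = b^2 - 4ac = (1.23)^2 - 4*(-0.56)*1 = 1.5129 - (-2.24) = 3.7529.
  D >= 0, so the roots are real: z = (-b +/- sqrt(D)) / (2a) = (-1.23 +/- 1.93724) / (-1.12).
    z_1 = (-1.23 + 1.93724) / (-1.12) = -0.6315,   |z_1| = 0.6315.
    z_2 = (-1.23 - 1.93724) / (-1.12) = 2.8279,   |z_2| = 2.8279.
Moduli of all roots: 5.0000, 0.6315, 2.8279.
All moduli strictly greater than 1? No.
Verdict: Not invertible.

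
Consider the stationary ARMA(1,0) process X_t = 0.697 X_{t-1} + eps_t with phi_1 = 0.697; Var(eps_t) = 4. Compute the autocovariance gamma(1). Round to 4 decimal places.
\gamma(1) = 5.4221

Multiply the model equation by X_{t-k} and take expectations. With theta_0 = psi_0 = 1 and psi_j the MA(infinity) weights, this gives
  gamma(k) - sum_i phi_i gamma(k-i) = c_k,
  c_k = sigma^2 * sum_{j=k..q} theta_j psi_{j-k}   (c_k = 0 for k > q),
using gamma(-m) = gamma(m).
Pure AR (q = 0): c_0 = sigma^2 = 4, c_k = 0 for k >= 1.
Equations for k = 0 and k = 1 (AR order 1):
  gamma(0) = phi_1 gamma(1) + c_0
  gamma(1) = phi_1 gamma(0) + c_1
Substituting the second into the first: gamma(0) (1 - phi_1^2) = c_0 + phi_1 c_1, so
  gamma(0) = c_0 / (1 - phi_1^2) = 4 / (1 - (0.697)^2) = 4 / 0.514191 = 7.77921.
  gamma(1) = phi_1 gamma(0) = (0.697)(7.77921) = 5.42211.
Therefore gamma(1) = 5.4221 (to 4 decimal places).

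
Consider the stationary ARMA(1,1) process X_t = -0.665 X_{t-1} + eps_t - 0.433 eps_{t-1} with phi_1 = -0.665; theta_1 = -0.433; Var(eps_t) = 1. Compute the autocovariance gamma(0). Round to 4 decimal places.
\gamma(0) = 3.1615

Multiply the model equation by X_{t-k} and take expectations. With theta_0 = psi_0 = 1 and psi_j the MA(infinity) weights, this gives
  gamma(k) - sum_i phi_i gamma(k-i) = c_k,
  c_k = sigma^2 * sum_{j=k..q} theta_j psi_{j-k}   (c_k = 0 for k > q),
using gamma(-m) = gamma(m).
psi-weights needed (psi_j = theta_j + sum_i phi_i psi_{j-i}):
  psi_1 = theta_1 + phi_1 = -0.433 + (-0.665) = -1.098
Right-hand sides:
  c_0 = sigma^2 (1 + theta_1 psi_1) = 1 * (1 + (-0.433)(-1.098)) = 1 * 1.475434 = 1.475434
  c_1 = sigma^2 theta_1 = 1 * (-0.433) = -0.433
  c_2 = 0
Equations for k = 0 and k = 1 (AR order 1):
  gamma(0) = phi_1 gamma(1) + c_0
  gamma(1) = phi_1 gamma(0) + c_1
Substituting the second into the first: gamma(0) (1 - phi_1^2) = c_0 + phi_1 c_1, so
  gamma(0) = (c_0 + phi_1 c_1) / (1 - phi_1^2) = (1.475434 + (-0.665)(-0.433)) / (1 - (-0.665)^2) = 1.763379 / 0.557775 = 3.161452.
Therefore gamma(0) = 3.1615 (to 4 decimal places).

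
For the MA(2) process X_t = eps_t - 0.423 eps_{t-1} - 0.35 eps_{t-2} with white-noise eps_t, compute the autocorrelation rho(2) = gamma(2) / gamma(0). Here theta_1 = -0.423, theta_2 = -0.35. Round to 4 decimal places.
\rho(2) = -0.2689

For an MA(q) process with theta_0 = 1, the autocovariance is
  gamma(k) = sigma^2 * sum_{i=0..q-k} theta_i * theta_{i+k},
and rho(k) = gamma(k) / gamma(0). Sigma^2 cancels.
  numerator   = (1)*(-0.35) = -0.35.
  denominator = (1)^2 + (-0.423)^2 + (-0.35)^2 = 1.301429.
  rho(2) = -0.35 / 1.301429 = -0.2689.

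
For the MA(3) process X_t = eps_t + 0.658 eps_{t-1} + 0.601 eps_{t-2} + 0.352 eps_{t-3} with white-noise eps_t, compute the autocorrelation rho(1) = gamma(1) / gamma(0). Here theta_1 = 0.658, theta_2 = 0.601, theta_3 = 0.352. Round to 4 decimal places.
\rho(1) = 0.6595

For an MA(q) process with theta_0 = 1, the autocovariance is
  gamma(k) = sigma^2 * sum_{i=0..q-k} theta_i * theta_{i+k},
and rho(k) = gamma(k) / gamma(0). Sigma^2 cancels.
  numerator   = (1)*(0.658) + (0.658)*(0.601) + (0.601)*(0.352) = 1.26501.
  denominator = (1)^2 + (0.658)^2 + (0.601)^2 + (0.352)^2 = 1.918069.
  rho(1) = 1.26501 / 1.918069 = 0.6595.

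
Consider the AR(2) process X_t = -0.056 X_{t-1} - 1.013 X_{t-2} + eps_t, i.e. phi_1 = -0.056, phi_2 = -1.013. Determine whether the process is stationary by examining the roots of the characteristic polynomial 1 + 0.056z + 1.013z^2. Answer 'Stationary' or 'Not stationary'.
\text{Not stationary}

The AR(p) characteristic polynomial is P(z) = 1 + 0.056z + 1.013z^2.
Stationarity requires all roots to lie outside the unit circle, i.e. |z| > 1 for every root.
Set 1 + (0.056) z + (1.013) z^2 = 0, i.e. a z^2 + b z + c = 0 with a = 1.013, b = 0.056, c = 1.
Discriminant D = b^2 - 4ac = (0.056)^2 - 4*(1.013)*1 = 0.003136 - (4.052) = -4.048864.
D < 0, so the roots are the complex-conjugate pair z = (-b +/- i sqrt(-D)) / (2a) = -0.0276 +/- 0.9932i.
For a conjugate pair |z|^2 = z * conj(z) = (product of roots) = c/a = 1/(1.013) = 0.987167, so |z| = sqrt(0.987167) = 0.9936 for both roots.
Moduli of all roots: 0.9936, 0.9936.
All moduli strictly greater than 1? No.
Verdict: Not stationary.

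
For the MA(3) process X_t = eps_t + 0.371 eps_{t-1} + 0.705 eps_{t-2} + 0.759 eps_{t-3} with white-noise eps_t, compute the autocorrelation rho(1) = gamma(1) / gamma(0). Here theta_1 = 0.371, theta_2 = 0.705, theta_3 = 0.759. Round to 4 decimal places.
\rho(1) = 0.5282

For an MA(q) process with theta_0 = 1, the autocovariance is
  gamma(k) = sigma^2 * sum_{i=0..q-k} theta_i * theta_{i+k},
and rho(k) = gamma(k) / gamma(0). Sigma^2 cancels.
  numerator   = (1)*(0.371) + (0.371)*(0.705) + (0.705)*(0.759) = 1.16765.
  denominator = (1)^2 + (0.371)^2 + (0.705)^2 + (0.759)^2 = 2.210747.
  rho(1) = 1.16765 / 2.210747 = 0.5282.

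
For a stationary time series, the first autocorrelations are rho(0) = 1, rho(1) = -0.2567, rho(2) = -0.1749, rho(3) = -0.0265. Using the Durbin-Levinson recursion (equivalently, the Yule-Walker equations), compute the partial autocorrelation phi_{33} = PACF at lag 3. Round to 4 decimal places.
\phi_{33} = -0.1710

The PACF at lag k is phi_{kk}, the last component of the solution
to the Yule-Walker system G_k phi = r_k where
  (G_k)_{ij} = rho(|i - j|), (r_k)_i = rho(i), i,j = 1..k.
Equivalently, Durbin-Levinson gives phi_{kk} iteratively:
  phi_{11} = rho(1)
  phi_{kk} = [rho(k) - sum_{j=1..k-1} phi_{k-1,j} rho(k-j)]
            / [1 - sum_{j=1..k-1} phi_{k-1,j} rho(j)],
  phi_{k,j} = phi_{k-1,j} - phi_{kk} phi_{k-1,k-j},  j = 1..k-1.
Step k = 1:
  phi_11 = rho(1) = -0.2567.
Step k = 2:
  phi_22 = [rho(2) - phi_11 rho(1)] / [1 - phi_11 rho(1)] = [-0.1749 - (-0.2567)(-0.2567)] / [1 - (-0.2567)(-0.2567)]
         = -0.24079489 / 0.93410511 = -0.257781.
  Update: phi_21 = phi_11 - phi_22 phi_11 = -0.2567 - (-0.257781)(-0.2567) = -0.322872.
Step k = 3:
  phi_33 = [rho(3) - phi_21 rho(2) - phi_22 rho(1)] / [1 - phi_21 rho(1) - phi_22 rho(2)]
    numerator   = -0.0265 - (-0.322872)(-0.1749) - (-0.257781)(-0.2567) = -0.14914287
    denominator = 1 - (-0.322872)(-0.2567) - (-0.257781)(-0.1749) = 0.87203267
  phi_33 = -0.14914287 / 0.87203267 = -0.171.
Therefore phi_{33} = -0.1710.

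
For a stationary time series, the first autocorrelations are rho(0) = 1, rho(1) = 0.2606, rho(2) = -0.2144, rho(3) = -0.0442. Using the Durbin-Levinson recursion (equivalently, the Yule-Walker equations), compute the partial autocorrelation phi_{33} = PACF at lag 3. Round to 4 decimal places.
\phi_{33} = 0.1270

The PACF at lag k is phi_{kk}, the last component of the solution
to the Yule-Walker system G_k phi = r_k where
  (G_k)_{ij} = rho(|i - j|), (r_k)_i = rho(i), i,j = 1..k.
Equivalently, Durbin-Levinson gives phi_{kk} iteratively:
  phi_{11} = rho(1)
  phi_{kk} = [rho(k) - sum_{j=1..k-1} phi_{k-1,j} rho(k-j)]
            / [1 - sum_{j=1..k-1} phi_{k-1,j} rho(j)],
  phi_{k,j} = phi_{k-1,j} - phi_{kk} phi_{k-1,k-j},  j = 1..k-1.
Step k = 1:
  phi_11 = rho(1) = 0.2606.
Step k = 2:
  phi_22 = [rho(2) - phi_11 rho(1)] / [1 - phi_11 rho(1)] = [-0.2144 - (0.2606)(0.2606)] / [1 - (0.2606)(0.2606)]
         = -0.28231236 / 0.93208764 = -0.302882.
  Update: phi_21 = phi_11 - phi_22 phi_11 = 0.2606 - (-0.302882)(0.2606) = 0.339531.
Step k = 3:
  phi_33 = [rho(3) - phi_21 rho(2) - phi_22 rho(1)] / [1 - phi_21 rho(1) - phi_22 rho(2)]
    numerator   = -0.0442 - (0.339531)(-0.2144) - (-0.302882)(0.2606) = 0.10752644
    denominator = 1 - (0.339531)(0.2606) - (-0.302882)(-0.2144) = 0.84658037
  phi_33 = 0.10752644 / 0.84658037 = 0.127.
Therefore phi_{33} = 0.1270.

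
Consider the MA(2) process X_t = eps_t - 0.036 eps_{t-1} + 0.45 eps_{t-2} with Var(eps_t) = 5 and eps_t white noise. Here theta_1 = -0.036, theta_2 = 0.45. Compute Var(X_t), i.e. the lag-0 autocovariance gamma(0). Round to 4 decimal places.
\gamma(0) = 6.0190

For an MA(q) process X_t = eps_t + sum_i theta_i eps_{t-i} with
Var(eps_t) = sigma^2, the variance is
  gamma(0) = sigma^2 * (1 + sum_i theta_i^2).
  sum_i theta_i^2 = (-0.036)^2 + (0.45)^2 = 0.001296 + 0.2025 = 0.203796.
  gamma(0) = 5 * (1 + 0.203796) = 5 * 1.203796 = 6.01898, which rounds to 6.0190.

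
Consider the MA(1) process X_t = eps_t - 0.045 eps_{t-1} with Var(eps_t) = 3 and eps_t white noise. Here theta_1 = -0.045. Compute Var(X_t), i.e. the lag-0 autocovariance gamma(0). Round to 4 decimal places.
\gamma(0) = 3.0061

For an MA(q) process X_t = eps_t + sum_i theta_i eps_{t-i} with
Var(eps_t) = sigma^2, the variance is
  gamma(0) = sigma^2 * (1 + sum_i theta_i^2).
  sum_i theta_i^2 = (-0.045)^2 = 0.002025.
  gamma(0) = 3 * (1 + 0.002025) = 3 * 1.002025 = 3.006075, which rounds to 3.0061.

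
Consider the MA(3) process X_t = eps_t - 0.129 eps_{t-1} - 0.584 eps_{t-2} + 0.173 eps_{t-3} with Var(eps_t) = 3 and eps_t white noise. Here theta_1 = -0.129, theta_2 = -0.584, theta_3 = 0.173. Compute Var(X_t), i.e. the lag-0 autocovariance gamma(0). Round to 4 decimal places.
\gamma(0) = 4.1629

For an MA(q) process X_t = eps_t + sum_i theta_i eps_{t-i} with
Var(eps_t) = sigma^2, the variance is
  gamma(0) = sigma^2 * (1 + sum_i theta_i^2).
  sum_i theta_i^2 = (-0.129)^2 + (-0.584)^2 + (0.173)^2 = 0.016641 + 0.341056 + 0.029929 = 0.387626.
  gamma(0) = 3 * (1 + 0.387626) = 3 * 1.387626 = 4.162878, which rounds to 4.1629.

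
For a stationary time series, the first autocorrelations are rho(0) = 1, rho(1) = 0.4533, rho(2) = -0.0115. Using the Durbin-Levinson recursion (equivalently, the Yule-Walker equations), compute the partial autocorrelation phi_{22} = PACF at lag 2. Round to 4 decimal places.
\phi_{22} = -0.2731

The PACF at lag k is phi_{kk}, the last component of the solution
to the Yule-Walker system G_k phi = r_k where
  (G_k)_{ij} = rho(|i - j|), (r_k)_i = rho(i), i,j = 1..k.
Equivalently, Durbin-Levinson gives phi_{kk} iteratively:
  phi_{11} = rho(1)
  phi_{kk} = [rho(k) - sum_{j=1..k-1} phi_{k-1,j} rho(k-j)]
            / [1 - sum_{j=1..k-1} phi_{k-1,j} rho(j)],
  phi_{k,j} = phi_{k-1,j} - phi_{kk} phi_{k-1,k-j},  j = 1..k-1.
Step k = 1:
  phi_11 = rho(1) = 0.4533.
Step k = 2:
  phi_22 = [rho(2) - phi_11 rho(1)] / [1 - phi_11 rho(1)] = [-0.0115 - (0.4533)(0.4533)] / [1 - (0.4533)(0.4533)]
         = -0.21698089 / 0.79451911 = -0.2731.
Therefore phi_{22} = -0.2731.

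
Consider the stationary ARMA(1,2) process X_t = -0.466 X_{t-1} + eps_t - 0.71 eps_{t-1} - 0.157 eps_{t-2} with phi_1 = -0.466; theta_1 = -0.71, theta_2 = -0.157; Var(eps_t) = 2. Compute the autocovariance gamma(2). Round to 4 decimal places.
\gamma(2) = 1.2954

Multiply the model equation by X_{t-k} and take expectations. With theta_0 = psi_0 = 1 and psi_j the MA(infinity) weights, this gives
  gamma(k) - sum_i phi_i gamma(k-i) = c_k,
  c_k = sigma^2 * sum_{j=k..q} theta_j psi_{j-k}   (c_k = 0 for k > q),
using gamma(-m) = gamma(m).
psi-weights needed (psi_j = theta_j + sum_i phi_i psi_{j-i}):
  psi_1 = theta_1 + phi_1 = -0.71 + (-0.466) = -1.176
  psi_2 = theta_2 + phi_1 psi_1 = -0.157 + (-0.466)(-1.176) = 0.391016
Right-hand sides:
  c_0 = sigma^2 (1 + theta_1 psi_1 + theta_2 psi_2) = 2 * (1 + (-0.71)(-1.176) + (-0.157)(0.391016)) = 2 * 1.77357 = 3.547141
  c_1 = sigma^2 (theta_1 + theta_2 psi_1) = 2 * (-0.71 + (-0.157)(-1.176)) = -1.050736
  c_2 = sigma^2 theta_2 = 2 * (-0.157) = -0.314
Equations for k = 0 and k = 1 (AR order 1):
  gamma(0) = phi_1 gamma(1) + c_0
  gamma(1) = phi_1 gamma(0) + c_1
Substituting the second into the first: gamma(0) (1 - phi_1^2) = c_0 + phi_1 c_1, so
  gamma(0) = (c_0 + phi_1 c_1) / (1 - phi_1^2) = (3.547141 + (-0.466)(-1.050736)) / (1 - (-0.466)^2) = 4.036784 / 0.782844 = 5.156562.
  gamma(1) = phi_1 gamma(0) + c_1 = (-0.466)(5.156562) + (-1.050736) = -3.453694.
For k = 2: gamma(2) = phi_1 gamma(1) + c_2
  = (-0.466)(-3.453694) + (-0.314) = 1.295421.
Therefore gamma(2) = 1.2954 (to 4 decimal places).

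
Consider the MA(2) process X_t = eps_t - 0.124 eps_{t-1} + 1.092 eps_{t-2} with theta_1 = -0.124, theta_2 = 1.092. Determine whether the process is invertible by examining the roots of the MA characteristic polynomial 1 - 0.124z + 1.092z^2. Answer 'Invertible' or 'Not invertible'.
\text{Not invertible}

The MA(q) characteristic polynomial is P(z) = 1 - 0.124z + 1.092z^2.
Invertibility requires all roots to lie outside the unit circle, i.e. |z| > 1 for every root.
Set 1 + (-0.124) z + (1.092) z^2 = 0, i.e. a z^2 + b z + c = 0 with a = 1.092, b = -0.124, c = 1.
Discriminant D = b^2 - 4ac = (-0.124)^2 - 4*(1.092)*1 = 0.015376 - (4.368) = -4.352624.
D < 0, so the roots are the complex-conjugate pair z = (-b +/- i sqrt(-D)) / (2a) = 0.0568 +/- 0.9553i.
For a conjugate pair |z|^2 = z * conj(z) = (product of roots) = c/a = 1/(1.092) = 0.915751, so |z| = sqrt(0.915751) = 0.9569 for both roots.
Moduli of all roots: 0.9569, 0.9569.
All moduli strictly greater than 1? No.
Verdict: Not invertible.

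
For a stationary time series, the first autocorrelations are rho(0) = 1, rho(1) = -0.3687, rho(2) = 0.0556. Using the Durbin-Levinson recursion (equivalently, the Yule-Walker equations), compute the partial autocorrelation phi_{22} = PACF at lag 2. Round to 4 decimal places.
\phi_{22} = -0.0930

The PACF at lag k is phi_{kk}, the last component of the solution
to the Yule-Walker system G_k phi = r_k where
  (G_k)_{ij} = rho(|i - j|), (r_k)_i = rho(i), i,j = 1..k.
Equivalently, Durbin-Levinson gives phi_{kk} iteratively:
  phi_{11} = rho(1)
  phi_{kk} = [rho(k) - sum_{j=1..k-1} phi_{k-1,j} rho(k-j)]
            / [1 - sum_{j=1..k-1} phi_{k-1,j} rho(j)],
  phi_{k,j} = phi_{k-1,j} - phi_{kk} phi_{k-1,k-j},  j = 1..k-1.
Step k = 1:
  phi_11 = rho(1) = -0.3687.
Step k = 2:
  phi_22 = [rho(2) - phi_11 rho(1)] / [1 - phi_11 rho(1)] = [0.0556 - (-0.3687)(-0.3687)] / [1 - (-0.3687)(-0.3687)]
         = -0.08033969 / 0.86406031 = -0.093.
Therefore phi_{22} = -0.0930.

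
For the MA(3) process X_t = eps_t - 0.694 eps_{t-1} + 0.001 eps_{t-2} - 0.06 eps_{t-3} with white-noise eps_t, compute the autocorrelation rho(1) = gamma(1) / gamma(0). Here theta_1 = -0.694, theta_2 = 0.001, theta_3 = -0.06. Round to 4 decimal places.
\rho(1) = -0.4678

For an MA(q) process with theta_0 = 1, the autocovariance is
  gamma(k) = sigma^2 * sum_{i=0..q-k} theta_i * theta_{i+k},
and rho(k) = gamma(k) / gamma(0). Sigma^2 cancels.
  numerator   = (1)*(-0.694) + (-0.694)*(0.001) + (0.001)*(-0.06) = -0.694754.
  denominator = (1)^2 + (-0.694)^2 + (0.001)^2 + (-0.06)^2 = 1.485237.
  rho(1) = -0.694754 / 1.485237 = -0.4678.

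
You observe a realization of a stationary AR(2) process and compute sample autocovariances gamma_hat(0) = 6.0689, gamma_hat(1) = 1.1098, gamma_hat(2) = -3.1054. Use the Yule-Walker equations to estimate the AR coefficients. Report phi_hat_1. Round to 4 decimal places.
\hat\phi_{1} = 0.2860

The Yule-Walker equations for an AR(p) process read, in matrix form,
  Gamma_p phi = r_p,   with   (Gamma_p)_{ij} = gamma(|i - j|),
                       (r_p)_i = gamma(i),   i,j = 1..p.
Substitute the sample gammas (Toeplitz matrix and right-hand side of size 2):
  Gamma_p = [[6.0689, 1.1098], [1.1098, 6.0689]]
  r_p     = [1.1098, -3.1054]
Written out:
  6.0689 phi_1 + 1.1098 phi_2 = 1.1098
  1.1098 phi_1 + 6.0689 phi_2 = -3.1054
Solve by Cramer's rule:
  det = gamma(0)^2 - gamma(1)^2 = (6.0689)^2 - (1.1098)^2 = 36.83154721 - 1.23165604 = 35.59989117
  phi_hat_1 = [gamma(1) gamma(0) - gamma(1) gamma(2)] / det = [(1.1098)(6.0689) - (1.1098)(-3.1054)] / 35.59989117 = 10.18163814 / 35.59989117 = 0.286
  phi_hat_2 = [gamma(0) gamma(2) - gamma(1)^2] / det = [(6.0689)(-3.1054) - (1.1098)^2] / 35.59989117 = -20.0780181 / 35.59989117 = -0.564
So phi_hat = [0.2860, -0.5640].
Therefore phi_hat_1 = 0.2860.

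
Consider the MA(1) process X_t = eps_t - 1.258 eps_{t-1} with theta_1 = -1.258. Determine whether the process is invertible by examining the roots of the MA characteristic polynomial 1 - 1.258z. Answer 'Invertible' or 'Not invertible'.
\text{Not invertible}

The MA(q) characteristic polynomial is P(z) = 1 - 1.258z.
Invertibility requires all roots to lie outside the unit circle, i.e. |z| > 1 for every root.
This is linear in z: 1 + (-1.258) z = 0  =>  z = -1/(-1.258) = 0.794913,  |z| = 0.794913.
Moduli of all roots: 0.7949.
All moduli strictly greater than 1? No.
Verdict: Not invertible.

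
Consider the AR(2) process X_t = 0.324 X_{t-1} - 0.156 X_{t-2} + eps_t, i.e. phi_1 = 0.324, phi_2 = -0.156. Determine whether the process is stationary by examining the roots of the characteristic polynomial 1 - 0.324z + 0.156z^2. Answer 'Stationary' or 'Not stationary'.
\text{Stationary}

The AR(p) characteristic polynomial is P(z) = 1 - 0.324z + 0.156z^2.
Stationarity requires all roots to lie outside the unit circle, i.e. |z| > 1 for every root.
Set 1 + (-0.324) z + (0.156) z^2 = 0, i.e. a z^2 + b z + c = 0 with a = 0.156, b = -0.324, c = 1.
Discriminant D = b^2 - 4ac = (-0.324)^2 - 4*(0.156)*1 = 0.104976 - (0.624) = -0.519024.
D < 0, so the roots are the complex-conjugate pair z = (-b +/- i sqrt(-D)) / (2a) = 1.0385 +/- 2.3091i.
For a conjugate pair |z|^2 = z * conj(z) = (product of roots) = c/a = 1/(0.156) = 6.410256, so |z| = sqrt(6.410256) = 2.5318 for both roots.
Moduli of all roots: 2.5318, 2.5318.
All moduli strictly greater than 1? Yes.
Verdict: Stationary.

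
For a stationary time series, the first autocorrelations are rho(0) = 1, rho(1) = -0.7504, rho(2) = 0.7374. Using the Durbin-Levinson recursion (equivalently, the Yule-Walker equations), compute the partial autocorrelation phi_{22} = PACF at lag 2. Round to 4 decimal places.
\phi_{22} = 0.3989

The PACF at lag k is phi_{kk}, the last component of the solution
to the Yule-Walker system G_k phi = r_k where
  (G_k)_{ij} = rho(|i - j|), (r_k)_i = rho(i), i,j = 1..k.
Equivalently, Durbin-Levinson gives phi_{kk} iteratively:
  phi_{11} = rho(1)
  phi_{kk} = [rho(k) - sum_{j=1..k-1} phi_{k-1,j} rho(k-j)]
            / [1 - sum_{j=1..k-1} phi_{k-1,j} rho(j)],
  phi_{k,j} = phi_{k-1,j} - phi_{kk} phi_{k-1,k-j},  j = 1..k-1.
Step k = 1:
  phi_11 = rho(1) = -0.7504.
Step k = 2:
  phi_22 = [rho(2) - phi_11 rho(1)] / [1 - phi_11 rho(1)] = [0.7374 - (-0.7504)(-0.7504)] / [1 - (-0.7504)(-0.7504)]
         = 0.17429984 / 0.43689984 = 0.3989.
Therefore phi_{22} = 0.3989.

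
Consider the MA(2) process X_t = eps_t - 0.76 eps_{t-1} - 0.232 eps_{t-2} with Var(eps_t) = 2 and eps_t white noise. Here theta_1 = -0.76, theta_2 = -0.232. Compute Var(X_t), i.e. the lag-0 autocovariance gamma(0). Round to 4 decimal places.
\gamma(0) = 3.2628

For an MA(q) process X_t = eps_t + sum_i theta_i eps_{t-i} with
Var(eps_t) = sigma^2, the variance is
  gamma(0) = sigma^2 * (1 + sum_i theta_i^2).
  sum_i theta_i^2 = (-0.76)^2 + (-0.232)^2 = 0.5776 + 0.053824 = 0.631424.
  gamma(0) = 2 * (1 + 0.631424) = 2 * 1.631424 = 3.262848, which rounds to 3.2628.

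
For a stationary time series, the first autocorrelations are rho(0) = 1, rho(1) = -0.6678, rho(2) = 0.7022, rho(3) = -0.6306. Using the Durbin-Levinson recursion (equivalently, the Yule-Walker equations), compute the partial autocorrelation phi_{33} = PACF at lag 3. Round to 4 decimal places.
\phi_{33} = -0.1600

The PACF at lag k is phi_{kk}, the last component of the solution
to the Yule-Walker system G_k phi = r_k where
  (G_k)_{ij} = rho(|i - j|), (r_k)_i = rho(i), i,j = 1..k.
Equivalently, Durbin-Levinson gives phi_{kk} iteratively:
  phi_{11} = rho(1)
  phi_{kk} = [rho(k) - sum_{j=1..k-1} phi_{k-1,j} rho(k-j)]
            / [1 - sum_{j=1..k-1} phi_{k-1,j} rho(j)],
  phi_{k,j} = phi_{k-1,j} - phi_{kk} phi_{k-1,k-j},  j = 1..k-1.
Step k = 1:
  phi_11 = rho(1) = -0.6678.
Step k = 2:
  phi_22 = [rho(2) - phi_11 rho(1)] / [1 - phi_11 rho(1)] = [0.7022 - (-0.6678)(-0.6678)] / [1 - (-0.6678)(-0.6678)]
         = 0.25624316 / 0.55404316 = 0.462497.
  Update: phi_21 = phi_11 - phi_22 phi_11 = -0.6678 - (0.462497)(-0.6678) = -0.358945.
Step k = 3:
  phi_33 = [rho(3) - phi_21 rho(2) - phi_22 rho(1)] / [1 - phi_21 rho(1) - phi_22 rho(2)]
    numerator   = -0.6306 - (-0.358945)(0.7022) - (0.462497)(-0.6678) = -0.06969372
    denominator = 1 - (-0.358945)(-0.6678) - (0.462497)(0.7022) = 0.43553153
  phi_33 = -0.06969372 / 0.43553153 = -0.16.
Therefore phi_{33} = -0.1600.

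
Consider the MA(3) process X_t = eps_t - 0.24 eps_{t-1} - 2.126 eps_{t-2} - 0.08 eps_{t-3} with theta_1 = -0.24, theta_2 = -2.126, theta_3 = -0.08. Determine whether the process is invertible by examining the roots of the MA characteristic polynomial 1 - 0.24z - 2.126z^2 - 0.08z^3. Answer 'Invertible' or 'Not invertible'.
\text{Not invertible}

The MA(q) characteristic polynomial is P(z) = 1 - 0.24z - 2.126z^2 - 0.08z^3.
Invertibility requires all roots to lie outside the unit circle, i.e. |z| > 1 for every root.
Degree 3: look for a simple real root z0 first, then factor out (1 - z/z0) and solve the remaining quadratic.
Testing z0 = 0.625: P(0.625) = 1 + (-0.24)(0.625) + (-2.126)(0.625)^2 + (-0.08)(0.625)^3
  = 1 + (-0.15) + (-0.830469) + (-0.019531) = 0.  So z_0 = 0.625 is a root, |z_0| = 0.625.
Divide out the factor (1 - 1.6 z) = (1 - z/z0) (since 1/z0 = 1.6):
  P(z) = (1 - 1.6 z)(1 + (1.36) z + (0.05) z^2)
  [check: z-coef 1.36 - (1.6) = -0.24; z^2-coef 0.05 - (1.6)(1.36) = -2.126; z^3-coef -(1.6)(0.05) = -0.08.]
Remaining roots from the quadratic factor 1 + (1.36) z + (0.05) z^2:
  Set 1 + (1.36) z + (0.05) z^2 = 0, i.e. a z^2 + b z + c = 0 with a = 0.05, b = 1.36, c = 1.
  Discriminant D = b^2 - 4ac = (1.36)^2 - 4*(0.05)*1 = 1.8496 - (0.2) = 1.6496.
  D >= 0, so the roots are real: z = (-b +/- sqrt(D)) / (2a) = (-1.36 +/- 1.284368) / (0.1).
    z_1 = (-1.36 + 1.284368) / (0.1) = -0.7563,   |z_1| = 0.7563.
    z_2 = (-1.36 - 1.284368) / (0.1) = -26.4437,   |z_2| = 26.4437.
Moduli of all roots: 0.6250, 0.7563, 26.4437.
All moduli strictly greater than 1? No.
Verdict: Not invertible.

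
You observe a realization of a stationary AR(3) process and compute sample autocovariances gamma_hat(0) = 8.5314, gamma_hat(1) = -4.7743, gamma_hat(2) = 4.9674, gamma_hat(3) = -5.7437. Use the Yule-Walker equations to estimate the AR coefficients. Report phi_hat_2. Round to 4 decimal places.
\hat\phi_{2} = 0.2420

The Yule-Walker equations for an AR(p) process read, in matrix form,
  Gamma_p phi = r_p,   with   (Gamma_p)_{ij} = gamma(|i - j|),
                       (r_p)_i = gamma(i),   i,j = 1..p.
Substitute the sample gammas (Toeplitz matrix and right-hand side of size 3):
  Gamma_p = [[8.5314, -4.7743, 4.9674], [-4.7743, 8.5314, -4.7743], [4.9674, -4.7743, 8.5314]]
  r_p     = [-4.7743, 4.9674, -5.7437]
Written out (R1..R3):
  (R1) 8.5314 phi_1 - 4.7743 phi_2 + 4.9674 phi_3 = -4.7743
  (R2) -4.7743 phi_1 + 8.5314 phi_2 - 4.7743 phi_3 = 4.9674
  (R3) 4.9674 phi_1 - 4.7743 phi_2 + 8.5314 phi_3 = -5.7437
Gaussian elimination:
  R2 <- R2 - (-4.7743/8.5314) R1 = R2 - (-0.559615) R1:  5.85963 phi_2 - 1.994468 phi_3 = 2.29563
  R3 <- R3 - (4.9674/8.5314) R1 = R3 - (0.582249) R1:  -1.994468 phi_2 + 5.639136 phi_3 = -2.963868
  R3 <- R3 - (-1.994468/5.85963) R2 = R3 - (-0.340374) R2:  4.96027 phi_3 = -2.182494
Back-substitution:
  phi_hat_3 = -2.182494 / 4.96027 = -0.439995
  phi_hat_2 = (2.29563 - (-1.994468)(-0.439995)) / 5.85963 = 0.242007
  phi_hat_1 = (-4.7743 - (-4.7743)(0.242007) - (4.9674)(-0.439995)) / 8.5314 = -0.167997
So phi_hat = [-0.1680, 0.2420, -0.4400].
Therefore phi_hat_2 = 0.2420.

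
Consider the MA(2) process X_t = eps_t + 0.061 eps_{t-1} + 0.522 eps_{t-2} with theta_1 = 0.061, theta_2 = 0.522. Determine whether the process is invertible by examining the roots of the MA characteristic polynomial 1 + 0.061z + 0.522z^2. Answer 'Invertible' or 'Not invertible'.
\text{Invertible}

The MA(q) characteristic polynomial is P(z) = 1 + 0.061z + 0.522z^2.
Invertibility requires all roots to lie outside the unit circle, i.e. |z| > 1 for every root.
Set 1 + (0.061) z + (0.522) z^2 = 0, i.e. a z^2 + b z + c = 0 with a = 0.522, b = 0.061, c = 1.
Discriminant D = b^2 - 4ac = (0.061)^2 - 4*(0.522)*1 = 0.003721 - (2.088) = -2.084279.
D < 0, so the roots are the complex-conjugate pair z = (-b +/- i sqrt(-D)) / (2a) = -0.0584 +/- 1.3829i.
For a conjugate pair |z|^2 = z * conj(z) = (product of roots) = c/a = 1/(0.522) = 1.915709, so |z| = sqrt(1.915709) = 1.3841 for both roots.
Moduli of all roots: 1.3841, 1.3841.
All moduli strictly greater than 1? Yes.
Verdict: Invertible.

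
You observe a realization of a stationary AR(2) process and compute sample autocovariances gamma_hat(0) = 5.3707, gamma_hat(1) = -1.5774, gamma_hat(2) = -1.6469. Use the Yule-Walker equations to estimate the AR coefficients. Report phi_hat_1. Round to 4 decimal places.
\hat\phi_{1} = -0.4200

The Yule-Walker equations for an AR(p) process read, in matrix form,
  Gamma_p phi = r_p,   with   (Gamma_p)_{ij} = gamma(|i - j|),
                       (r_p)_i = gamma(i),   i,j = 1..p.
Substitute the sample gammas (Toeplitz matrix and right-hand side of size 2):
  Gamma_p = [[5.3707, -1.5774], [-1.5774, 5.3707]]
  r_p     = [-1.5774, -1.6469]
Written out:
  5.3707 phi_1 - 1.5774 phi_2 = -1.5774
  -1.5774 phi_1 + 5.3707 phi_2 = -1.6469
Solve by Cramer's rule:
  det = gamma(0)^2 - gamma(1)^2 = (5.3707)^2 - (-1.5774)^2 = 28.84441849 - 2.48819076 = 26.35622773
  phi_hat_1 = [gamma(1) gamma(0) - gamma(1) gamma(2)] / det = [(-1.5774)(5.3707) - (-1.5774)(-1.6469)] / 26.35622773 = -11.06956224 / 26.35622773 = -0.42
  phi_hat_2 = [gamma(0) gamma(2) - gamma(1)^2] / det = [(5.3707)(-1.6469) - (-1.5774)^2] / 26.35622773 = -11.33319659 / 26.35622773 = -0.43
So phi_hat = [-0.4200, -0.4300].
Therefore phi_hat_1 = -0.4200.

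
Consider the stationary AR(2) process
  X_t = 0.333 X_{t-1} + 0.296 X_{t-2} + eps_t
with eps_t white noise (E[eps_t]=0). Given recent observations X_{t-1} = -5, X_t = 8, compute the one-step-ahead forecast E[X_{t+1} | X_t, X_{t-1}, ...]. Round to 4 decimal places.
E[X_{t+1} \mid \mathcal F_t] = 1.1840

For an AR(p) model X_t = c + sum_i phi_i X_{t-i} + eps_t, the
one-step-ahead conditional mean is
  E[X_{t+1} | X_t, ...] = c + sum_i phi_i X_{t+1-i}.
Substitute known values:
  E[X_{t+1} | ...] = (0.333) * (8) + (0.296) * (-5)
                   = 1.1840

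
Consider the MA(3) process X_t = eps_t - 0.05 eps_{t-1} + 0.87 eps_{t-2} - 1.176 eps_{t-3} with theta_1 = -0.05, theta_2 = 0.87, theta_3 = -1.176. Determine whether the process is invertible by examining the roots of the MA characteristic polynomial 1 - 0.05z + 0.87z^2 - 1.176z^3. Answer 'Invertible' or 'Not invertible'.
\text{Not invertible}

The MA(q) characteristic polynomial is P(z) = 1 - 0.05z + 0.87z^2 - 1.176z^3.
Invertibility requires all roots to lie outside the unit circle, i.e. |z| > 1 for every root.
Degree 3: look for a simple real root z0 first, then factor out (1 - z/z0) and solve the remaining quadratic.
Testing z0 = 1.25: P(1.25) = 1 + (-0.05)(1.25) + (0.87)(1.25)^2 + (-1.176)(1.25)^3
  = 1 + (-0.0625) + (1.359375) + (-2.296875) = 0.  So z_0 = 1.25 is a root, |z_0| = 1.25.
Divide out the factor (1 - 0.8 z) = (1 - z/z0) (since 1/z0 = 0.8):
  P(z) = (1 - 0.8 z)(1 + (0.75) z + (1.47) z^2)
  [check: z-coef 0.75 - (0.8) = -0.05; z^2-coef 1.47 - (0.8)(0.75) = 0.87; z^3-coef -(0.8)(1.47) = -1.176.]
Remaining roots from the quadratic factor 1 + (0.75) z + (1.47) z^2:
  Set 1 + (0.75) z + (1.47) z^2 = 0, i.e. a z^2 + b z + c = 0 with a = 1.47, b = 0.75, c = 1.
  Discriminant D = b^2 - 4ac = (0.75)^2 - 4*(1.47)*1 = 0.5625 - (5.88) = -5.3175.
  D < 0, so the roots are the complex-conjugate pair z = (-b +/- i sqrt(-D)) / (2a) = -0.2551 +/- 0.7843i.
  For a conjugate pair |z|^2 = z * conj(z) = (product of roots) = c/a = 1/(1.47) = 0.680272, so |z| = sqrt(0.680272) = 0.8248 for both roots.
Moduli of all roots: 1.2500, 0.8248, 0.8248.
All moduli strictly greater than 1? No.
Verdict: Not invertible.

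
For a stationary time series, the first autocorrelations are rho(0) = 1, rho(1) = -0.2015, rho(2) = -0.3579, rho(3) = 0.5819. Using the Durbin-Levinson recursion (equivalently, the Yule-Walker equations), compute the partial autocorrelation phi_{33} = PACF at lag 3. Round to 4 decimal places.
\phi_{33} = 0.4990

The PACF at lag k is phi_{kk}, the last component of the solution
to the Yule-Walker system G_k phi = r_k where
  (G_k)_{ij} = rho(|i - j|), (r_k)_i = rho(i), i,j = 1..k.
Equivalently, Durbin-Levinson gives phi_{kk} iteratively:
  phi_{11} = rho(1)
  phi_{kk} = [rho(k) - sum_{j=1..k-1} phi_{k-1,j} rho(k-j)]
            / [1 - sum_{j=1..k-1} phi_{k-1,j} rho(j)],
  phi_{k,j} = phi_{k-1,j} - phi_{kk} phi_{k-1,k-j},  j = 1..k-1.
Step k = 1:
  phi_11 = rho(1) = -0.2015.
Step k = 2:
  phi_22 = [rho(2) - phi_11 rho(1)] / [1 - phi_11 rho(1)] = [-0.3579 - (-0.2015)(-0.2015)] / [1 - (-0.2015)(-0.2015)]
         = -0.39850225 / 0.95939775 = -0.415367.
  Update: phi_21 = phi_11 - phi_22 phi_11 = -0.2015 - (-0.415367)(-0.2015) = -0.285196.
Step k = 3:
  phi_33 = [rho(3) - phi_21 rho(2) - phi_22 rho(1)] / [1 - phi_21 rho(1) - phi_22 rho(2)]
    numerator   = 0.5819 - (-0.285196)(-0.3579) - (-0.415367)(-0.2015) = 0.39613172
    denominator = 1 - (-0.285196)(-0.2015) - (-0.415367)(-0.3579) = 0.79387303
  phi_33 = 0.39613172 / 0.79387303 = 0.499.
Therefore phi_{33} = 0.4990.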